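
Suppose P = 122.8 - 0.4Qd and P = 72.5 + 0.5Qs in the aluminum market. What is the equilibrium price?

P* = 904/9

Set the two price expressions equal: 122.8 - 0.4Q = 72.5 + 0.5Q.
50.3 = 0.9Q, so Q* = 503/9.
P* = 122.8 − (0.4)(503/9) = 904/9.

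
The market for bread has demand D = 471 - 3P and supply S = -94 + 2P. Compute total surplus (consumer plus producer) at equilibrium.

Total surplus = 7260

Equilibrium: 471 - 3P = -94 + 2P gives P* = 113, Q* = 132.
Demand choke price: P = 157; supply starts at P = 47.
CS = ½(157 − 113)(132) = 2904; PS = ½(113 − 47)(132) = 4356.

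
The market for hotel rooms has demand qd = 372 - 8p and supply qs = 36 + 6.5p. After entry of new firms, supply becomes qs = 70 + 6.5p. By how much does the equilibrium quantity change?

Δq = 544/29

Original equilibrium: p* = 672/29, q* = 5412/29.
New equilibrium: 372 - 8p = 70 + 6.5p, so 302 = 14.5p and p' = 604/29; q' = 372 − 8(604/29) = 5956/29.
Change in quantity: 5956/29 − 5412/29 = 544/29.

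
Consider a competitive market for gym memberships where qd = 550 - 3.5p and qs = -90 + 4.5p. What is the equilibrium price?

Set qd = qs: 550 - 3.5p = -90 + 4.5p.
640 = 8p, so p* = 80.
q* = 550 − 3.5(80) = 270.

p* = 80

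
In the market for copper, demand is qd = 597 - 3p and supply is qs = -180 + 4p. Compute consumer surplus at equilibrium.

Equilibrium: 597 - 3p = -180 + 4p gives p* = 111, q* = 264.
Demand choke price (qd = 0): p = 199.
CS = ½(199 − 111)(264) = 11616.

Consumer surplus = 11616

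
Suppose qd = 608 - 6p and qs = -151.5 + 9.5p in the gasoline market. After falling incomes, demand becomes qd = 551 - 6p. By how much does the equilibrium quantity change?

Original equilibrium: p* = 49, q* = 314.
New equilibrium: 551 - 6p = -151.5 + 9.5p, so 702.5 = 15.5p and p' = 1405/31; q' = 551 − 6(1405/31) = 8651/31.
Change in quantity: 8651/31 − 314 = -1083/31.

Δq = -1083/31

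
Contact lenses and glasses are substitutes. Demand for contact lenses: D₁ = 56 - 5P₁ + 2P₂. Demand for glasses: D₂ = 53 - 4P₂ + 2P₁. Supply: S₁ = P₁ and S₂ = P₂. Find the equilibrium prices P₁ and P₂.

Market 1: 56 - 5P₁ + 2P₂ = P₁ → 6P₁ - 2P₂ = 56.
Market 2: 5P₂ - 2P₁ = 53.
Eliminating P₂: 5×(1) + 2×(2) gives 26P₁ = 386, so P₁ = 193/13.
Back-substitute into (2): P₂ = (53 + 2×193/13) / 5 = 215/13.

P₁ = 193/13, P₂ = 215/13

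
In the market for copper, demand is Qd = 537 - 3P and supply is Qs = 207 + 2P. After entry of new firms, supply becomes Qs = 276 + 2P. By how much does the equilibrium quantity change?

Original equilibrium: P* = 66, Q* = 339.
New equilibrium: 537 - 3P = 276 + 2P, so 261 = 5P and P' = 52.2; Q' = 537 − 3(52.2) = 380.4.
Change in quantity: 380.4 − 339 = 41.4.

ΔQ = 41.4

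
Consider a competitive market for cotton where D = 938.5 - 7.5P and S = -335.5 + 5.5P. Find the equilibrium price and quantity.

Set D = S: 938.5 - 7.5P = -335.5 + 5.5P.
1274 = 13P, so P* = 98.
Q* = 938.5 − 7.5(98) = 203.5.

P* = 98, Q* = 203.5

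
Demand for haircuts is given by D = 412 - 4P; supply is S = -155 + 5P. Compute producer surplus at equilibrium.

Equilibrium: 412 - 4P = -155 + 5P gives P* = 63, Q* = 160.
Supply starts at P = 31 (where S = 0).
PS = ½(63 − 31)(160) = 2560.

Producer surplus = 2560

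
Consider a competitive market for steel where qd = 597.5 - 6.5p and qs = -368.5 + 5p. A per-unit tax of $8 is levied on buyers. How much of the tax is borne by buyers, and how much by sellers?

Pre-tax equilibrium: p* = 84, q* = 51.5.
Tax on buyers shifts demand to qd = 597.5 − 6.5(p + 8) = 545.5 - 6.5p.
545.5 - 6.5p = -368.5 + 5p gives seller price ps = 1828/23; buyers pay pb = 1828/23 + 8 = 2012/23.
New quantity: q = 597.5 − 6.5(2012/23) = 1329/46.
Buyer burden = 2012/23 − 84 = 80/23; seller burden = 84 − 1828/23 = 104/23.

Buyers bear 80/23, sellers bear 104/23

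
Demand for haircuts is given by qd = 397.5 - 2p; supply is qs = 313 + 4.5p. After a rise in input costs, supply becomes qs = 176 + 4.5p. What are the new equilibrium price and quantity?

p' = 443/13, q' = 8563/26

Original equilibrium: p* = 13, q* = 371.5.
New equilibrium: 397.5 - 2p = 176 + 4.5p, so 221.5 = 6.5p and p' = 443/13; q' = 397.5 − 2(443/13) = 8563/26.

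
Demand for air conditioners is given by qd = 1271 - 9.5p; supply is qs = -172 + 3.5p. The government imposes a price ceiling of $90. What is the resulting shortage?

Equilibrium price would be p* = 111, so the ceiling at 90 binds.
At p = 90: qd = 1271 − 9.5(90) = 416, qs = -172 + 3.5(90) = 143.
Shortage = 416 − 143 = 273.

Shortage = 273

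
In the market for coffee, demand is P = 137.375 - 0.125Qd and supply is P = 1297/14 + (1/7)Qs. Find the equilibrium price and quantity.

P* = 116.5, Q* = 167

Set the two price expressions equal: 137.375 - 0.125Q = 1297/14 + (1/7)Q.
2505/56 = (15/56)Q, so Q* = 167.
P* = 137.375 − (0.125)(167) = 116.5.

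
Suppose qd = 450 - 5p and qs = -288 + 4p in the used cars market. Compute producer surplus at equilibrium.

Equilibrium: 450 - 5p = -288 + 4p gives p* = 82, q* = 40.
Supply starts at p = 72 (where qs = 0).
PS = ½(82 − 72)(40) = 200.

Producer surplus = 200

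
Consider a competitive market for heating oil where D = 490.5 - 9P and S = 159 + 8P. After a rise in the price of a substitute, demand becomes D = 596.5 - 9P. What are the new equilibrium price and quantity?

Original equilibrium: P* = 19.5, Q* = 315.
New equilibrium: 596.5 - 9P = 159 + 8P, so 437.5 = 17P and P' = 875/34; Q' = 596.5 − 9(875/34) = 6203/17.

P' = 875/34, Q' = 6203/17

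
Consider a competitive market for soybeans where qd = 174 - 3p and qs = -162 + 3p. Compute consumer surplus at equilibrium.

Consumer surplus = 6

Equilibrium: 174 - 3p = -162 + 3p gives p* = 56, q* = 6.
Demand choke price (qd = 0): p = 58.
CS = ½(58 − 56)(6) = 6.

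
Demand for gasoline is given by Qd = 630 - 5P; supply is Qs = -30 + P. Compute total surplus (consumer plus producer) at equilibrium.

Equilibrium: 630 - 5P = -30 + P gives P* = 110, Q* = 80.
Demand choke price: P = 126; supply starts at P = 30.
CS = ½(126 − 110)(80) = 640; PS = ½(110 − 30)(80) = 3200.

Total surplus = 3840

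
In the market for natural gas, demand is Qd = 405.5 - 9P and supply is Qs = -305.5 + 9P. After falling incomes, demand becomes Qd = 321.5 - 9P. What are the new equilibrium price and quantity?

Original equilibrium: P* = 39.5, Q* = 50.
New equilibrium: 321.5 - 9P = -305.5 + 9P, so 627 = 18P and P' = 209/6; Q' = 321.5 − 9(209/6) = 8.

P' = 209/6, Q' = 8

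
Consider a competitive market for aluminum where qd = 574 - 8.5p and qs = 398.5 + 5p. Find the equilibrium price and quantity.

p* = 13, q* = 463.5

Set qd = qs: 574 - 8.5p = 398.5 + 5p.
175.5 = 13.5p, so p* = 13.
q* = 574 − 8.5(13) = 463.5.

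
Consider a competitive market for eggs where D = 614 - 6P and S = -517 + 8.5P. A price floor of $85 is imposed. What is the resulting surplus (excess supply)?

Surplus = 101.5

Equilibrium price would be P* = 78, so the floor at 85 binds.
At P = 85: D = 104, S = 205.5.
Surplus = 205.5 − 104 = 101.5.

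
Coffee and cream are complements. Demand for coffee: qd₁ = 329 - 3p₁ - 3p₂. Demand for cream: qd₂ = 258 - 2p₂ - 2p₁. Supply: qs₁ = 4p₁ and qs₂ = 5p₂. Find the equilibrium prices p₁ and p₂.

Market 1: 329 - 3p₁ - 3p₂ = 4p₁ → 7p₁ + 3p₂ = 329.
Market 2: 7p₂ + 2p₁ = 258.
Eliminating p₂: 7×(1) − 3×(2) gives 43p₁ = 1529, so p₁ = 1529/43.
Back-substitute into (2): p₂ = (258 − 2×1529/43) / 7 = 1148/43.

p₁ = 1529/43, p₂ = 1148/43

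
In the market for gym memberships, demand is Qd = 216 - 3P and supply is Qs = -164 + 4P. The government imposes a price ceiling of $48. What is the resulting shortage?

Equilibrium price would be P* = 380/7, so the ceiling at 48 binds.
At P = 48: Qd = 216 − 3(48) = 72, Qs = -164 + 4(48) = 28.
Shortage = 72 − 28 = 44.

Shortage = 44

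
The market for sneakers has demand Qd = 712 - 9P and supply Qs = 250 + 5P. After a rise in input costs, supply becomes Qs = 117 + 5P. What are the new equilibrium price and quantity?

P' = 42.5, Q' = 329.5

Original equilibrium: P* = 33, Q* = 415.
New equilibrium: 712 - 9P = 117 + 5P, so 595 = 14P and P' = 42.5; Q' = 712 − 9(42.5) = 329.5.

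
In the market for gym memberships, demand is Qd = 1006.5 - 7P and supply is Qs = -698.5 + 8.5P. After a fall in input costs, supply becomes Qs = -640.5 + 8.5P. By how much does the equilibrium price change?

ΔP = -116/31

Original equilibrium: P* = 110, Q* = 236.5.
New equilibrium: 1006.5 - 7P = -640.5 + 8.5P, so 1647 = 15.5P and P' = 3294/31; Q' = 1006.5 − 7(3294/31) = 16287/62.
Change in price: 3294/31 − 110 = -116/31.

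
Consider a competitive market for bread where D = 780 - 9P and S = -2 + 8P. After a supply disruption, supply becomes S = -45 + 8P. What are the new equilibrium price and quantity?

Original equilibrium: P* = 46, Q* = 366.
New equilibrium: 780 - 9P = -45 + 8P, so 825 = 17P and P' = 825/17; Q' = 780 − 9(825/17) = 5835/17.

P' = 825/17, Q' = 5835/17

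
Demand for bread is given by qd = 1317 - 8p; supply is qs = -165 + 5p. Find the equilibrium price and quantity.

Set qd = qs: 1317 - 8p = -165 + 5p.
1482 = 13p, so p* = 114.
q* = 1317 − 8(114) = 405.

p* = 114, q* = 405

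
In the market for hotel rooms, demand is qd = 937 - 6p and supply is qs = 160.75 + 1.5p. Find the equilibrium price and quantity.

p* = 103.5, q* = 316

Set qd = qs: 937 - 6p = 160.75 + 1.5p.
776.25 = 7.5p, so p* = 103.5.
q* = 937 − 6(103.5) = 316.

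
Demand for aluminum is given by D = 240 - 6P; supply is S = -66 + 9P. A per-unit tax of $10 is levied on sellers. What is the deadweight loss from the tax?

Deadweight loss = 180

Pre-tax equilibrium: P* = 20.4, Q* = 117.6.
Tax on sellers shifts supply to S = -66 + 9(P − 10) = -156 + 9P.
240 - 6P = -156 + 9P gives buyer price Pb = 26.4; sellers receive Ps = 26.4 − 10 = 16.4.
New quantity: Q = 240 − 6(26.4) = 81.6.
DWL = ½ × 10 × (117.6 − 81.6) = 180.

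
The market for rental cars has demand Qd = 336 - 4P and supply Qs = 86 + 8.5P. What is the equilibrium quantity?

Q* = 256

Set Qd = Qs: 336 - 4P = 86 + 8.5P.
250 = 12.5P, so P* = 20.
Q* = 336 − 4(20) = 256.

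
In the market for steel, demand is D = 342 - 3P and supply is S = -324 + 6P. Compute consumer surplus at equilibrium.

Equilibrium: 342 - 3P = -324 + 6P gives P* = 74, Q* = 120.
Demand choke price (D = 0): P = 114.
CS = ½(114 − 74)(120) = 2400.

Consumer surplus = 2400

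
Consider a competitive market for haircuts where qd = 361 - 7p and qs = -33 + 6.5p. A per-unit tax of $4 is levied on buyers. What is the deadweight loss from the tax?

Pre-tax equilibrium: p* = 788/27, q* = 4231/27.
Tax on buyers shifts demand to qd = 361 − 7(p + 4) = 333 - 7p.
333 - 7p = -33 + 6.5p gives seller price ps = 244/9; buyers pay pb = 244/9 + 4 = 280/9.
New quantity: q = 361 − 7(280/9) = 1289/9.
DWL = ½ × 4 × (4231/27 − 1289/9) = 728/27.

Deadweight loss = 728/27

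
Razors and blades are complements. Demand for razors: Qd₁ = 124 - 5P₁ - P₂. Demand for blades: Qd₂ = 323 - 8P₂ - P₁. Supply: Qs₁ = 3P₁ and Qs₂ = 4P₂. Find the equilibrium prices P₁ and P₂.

P₁ = 233/19, P₂ = 492/19

Market 1: 124 - 5P₁ - P₂ = 3P₁ → 8P₁ + P₂ = 124.
Market 2: 12P₂ + P₁ = 323.
Eliminating P₂: 12×(1) − 1×(2) gives 95P₁ = 1165, so P₁ = 233/19.
Back-substitute into (2): P₂ = (323 − 1×233/19) / 12 = 492/19.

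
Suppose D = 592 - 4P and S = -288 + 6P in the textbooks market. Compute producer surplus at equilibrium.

Equilibrium: 592 - 4P = -288 + 6P gives P* = 88, Q* = 240.
Supply starts at P = 48 (where S = 0).
PS = ½(88 − 48)(240) = 4800.

Producer surplus = 4800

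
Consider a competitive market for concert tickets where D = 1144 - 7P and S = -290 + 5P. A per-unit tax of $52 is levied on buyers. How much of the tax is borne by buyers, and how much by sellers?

Buyers bear 65/3, sellers bear 91/3

Pre-tax equilibrium: P* = 119.5, Q* = 307.5.
Tax on buyers shifts demand to D = 1144 − 7(P + 52) = 780 - 7P.
780 - 7P = -290 + 5P gives seller price Ps = 535/6; buyers pay Pb = 535/6 + 52 = 847/6.
New quantity: Q = 1144 − 7(847/6) = 935/6.
Buyer burden = 847/6 − 119.5 = 65/3; seller burden = 119.5 − 535/6 = 91/3.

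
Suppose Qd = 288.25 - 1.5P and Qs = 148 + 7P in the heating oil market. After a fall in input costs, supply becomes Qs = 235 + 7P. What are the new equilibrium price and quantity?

Original equilibrium: P* = 16.5, Q* = 263.5.
New equilibrium: 288.25 - 1.5P = 235 + 7P, so 53.25 = 8.5P and P' = 213/34; Q' = 288.25 − 1.5(213/34) = 9481/34.

P' = 213/34, Q' = 9481/34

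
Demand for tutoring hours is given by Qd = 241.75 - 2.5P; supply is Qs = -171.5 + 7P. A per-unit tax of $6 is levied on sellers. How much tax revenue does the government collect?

Pre-tax equilibrium: P* = 43.5, Q* = 133.
Tax on sellers shifts supply to Qs = -171.5 + 7(P − 6) = -213.5 + 7P.
241.75 - 2.5P = -213.5 + 7P gives buyer price Pb = 1821/38; sellers receive Ps = 1821/38 − 6 = 1593/38.
New quantity: Q = 241.75 − 2.5(1821/38) = 2317/19.
Revenue = 6 × 2317/19 = 13902/19.

Tax revenue = 13902/19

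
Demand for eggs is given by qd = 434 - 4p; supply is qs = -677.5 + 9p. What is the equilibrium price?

Set qd = qs: 434 - 4p = -677.5 + 9p.
1111.5 = 13p, so p* = 85.5.
q* = 434 − 4(85.5) = 92.

p* = 85.5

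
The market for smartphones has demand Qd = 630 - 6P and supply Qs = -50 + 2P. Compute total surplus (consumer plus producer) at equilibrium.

Total surplus = 4800

Equilibrium: 630 - 6P = -50 + 2P gives P* = 85, Q* = 120.
Demand choke price: P = 105; supply starts at P = 25.
CS = ½(105 − 85)(120) = 1200; PS = ½(85 − 25)(120) = 3600.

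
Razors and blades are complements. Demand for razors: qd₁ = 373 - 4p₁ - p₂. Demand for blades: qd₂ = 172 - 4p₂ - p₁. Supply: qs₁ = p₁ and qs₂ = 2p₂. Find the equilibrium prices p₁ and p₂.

p₁ = 2066/29, p₂ = 487/29

Market 1: 373 - 4p₁ - p₂ = p₁ → 5p₁ + p₂ = 373.
Market 2: 6p₂ + p₁ = 172.
Eliminating p₂: 6×(1) − 1×(2) gives 29p₁ = 2066, so p₁ = 2066/29.
Back-substitute into (2): p₂ = (172 − 1×2066/29) / 6 = 487/29.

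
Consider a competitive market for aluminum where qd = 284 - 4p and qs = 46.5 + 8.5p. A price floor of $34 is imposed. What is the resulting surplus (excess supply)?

Surplus = 187.5

Equilibrium price would be p* = 19, so the floor at 34 binds.
At p = 34: qd = 148, qs = 335.5.
Surplus = 335.5 − 148 = 187.5.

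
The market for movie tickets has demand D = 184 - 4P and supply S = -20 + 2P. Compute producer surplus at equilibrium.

Equilibrium: 184 - 4P = -20 + 2P gives P* = 34, Q* = 48.
Supply starts at P = 10 (where S = 0).
PS = ½(34 − 10)(48) = 576.

Producer surplus = 576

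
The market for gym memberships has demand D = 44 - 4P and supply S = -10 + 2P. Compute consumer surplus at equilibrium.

Consumer surplus = 8

Equilibrium: 44 - 4P = -10 + 2P gives P* = 9, Q* = 8.
Demand choke price (D = 0): P = 11.
CS = ½(11 − 9)(8) = 8.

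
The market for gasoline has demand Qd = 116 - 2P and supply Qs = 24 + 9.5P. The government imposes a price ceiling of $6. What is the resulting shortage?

Equilibrium price would be P* = 8, so the ceiling at 6 binds.
At P = 6: Qd = 116 − 2(6) = 104, Qs = 24 + 9.5(6) = 81.
Shortage = 104 − 81 = 23.

Shortage = 23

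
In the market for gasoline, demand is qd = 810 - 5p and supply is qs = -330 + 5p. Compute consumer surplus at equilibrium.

Equilibrium: 810 - 5p = -330 + 5p gives p* = 114, q* = 240.
Demand choke price (qd = 0): p = 162.
CS = ½(162 − 114)(240) = 5760.

Consumer surplus = 5760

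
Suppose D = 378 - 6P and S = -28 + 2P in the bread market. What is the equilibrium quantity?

Set D = S: 378 - 6P = -28 + 2P.
406 = 8P, so P* = 50.75.
Q* = 378 − 6(50.75) = 73.5.

Q* = 73.5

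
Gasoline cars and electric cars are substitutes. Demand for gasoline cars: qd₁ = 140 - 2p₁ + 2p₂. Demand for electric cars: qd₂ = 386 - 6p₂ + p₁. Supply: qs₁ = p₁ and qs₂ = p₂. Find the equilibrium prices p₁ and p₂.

p₁ = 1752/19, p₂ = 1298/19

Market 1: 140 - 2p₁ + 2p₂ = p₁ → 3p₁ - 2p₂ = 140.
Market 2: 7p₂ - p₁ = 386.
Eliminating p₂: 7×(1) + 2×(2) gives 19p₁ = 1752, so p₁ = 1752/19.
Back-substitute into (2): p₂ = (386 + 1×1752/19) / 7 = 1298/19.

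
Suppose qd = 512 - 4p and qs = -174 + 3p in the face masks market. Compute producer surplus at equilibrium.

Equilibrium: 512 - 4p = -174 + 3p gives p* = 98, q* = 120.
Supply starts at p = 58 (where qs = 0).
PS = ½(98 − 58)(120) = 2400.

Producer surplus = 2400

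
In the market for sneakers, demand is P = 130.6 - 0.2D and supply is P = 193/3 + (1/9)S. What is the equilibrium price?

P* = 88

Set the two price expressions equal: 130.6 - 0.2Q = 193/3 + (1/9)Q.
994/15 = (14/45)Q, so Q* = 213.
P* = 130.6 − (0.2)(213) = 88.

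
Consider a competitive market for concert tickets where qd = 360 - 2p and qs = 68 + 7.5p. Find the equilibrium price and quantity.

p* = 584/19, q* = 5672/19

Set qd = qs: 360 - 2p = 68 + 7.5p.
292 = 9.5p, so p* = 584/19.
q* = 360 − 2(584/19) = 5672/19.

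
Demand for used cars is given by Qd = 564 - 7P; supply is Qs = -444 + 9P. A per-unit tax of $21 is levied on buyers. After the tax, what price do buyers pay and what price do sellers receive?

Pre-tax equilibrium: P* = 63, Q* = 123.
Tax on buyers shifts demand to Qd = 564 − 7(P + 21) = 417 - 7P.
417 - 7P = -444 + 9P gives seller price Ps = 53.8125; buyers pay Pb = 53.8125 + 21 = 74.8125.
New quantity: Q = 564 − 7(74.8125) = 40.3125.

Buyers pay $74.8125, sellers receive $53.8125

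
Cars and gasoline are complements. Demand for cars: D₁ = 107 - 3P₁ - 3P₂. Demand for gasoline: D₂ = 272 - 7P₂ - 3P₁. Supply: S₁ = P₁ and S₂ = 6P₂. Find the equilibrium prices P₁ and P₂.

Market 1: 107 - 3P₁ - 3P₂ = P₁ → 4P₁ + 3P₂ = 107.
Market 2: 13P₂ + 3P₁ = 272.
Eliminating P₂: 13×(1) − 3×(2) gives 43P₁ = 575, so P₁ = 575/43.
Back-substitute into (2): P₂ = (272 − 3×575/43) / 13 = 767/43.

P₁ = 575/43, P₂ = 767/43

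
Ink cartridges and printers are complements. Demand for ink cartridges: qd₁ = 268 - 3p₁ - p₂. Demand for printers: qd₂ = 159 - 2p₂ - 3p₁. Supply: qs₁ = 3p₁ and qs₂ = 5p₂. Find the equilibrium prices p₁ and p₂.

Market 1: 268 - 3p₁ - p₂ = 3p₁ → 6p₁ + p₂ = 268.
Market 2: 7p₂ + 3p₁ = 159.
Eliminating p₂: 7×(1) − 1×(2) gives 39p₁ = 1717, so p₁ = 1717/39.
Back-substitute into (2): p₂ = (159 − 3×1717/39) / 7 = 50/13.

p₁ = 1717/39, p₂ = 50/13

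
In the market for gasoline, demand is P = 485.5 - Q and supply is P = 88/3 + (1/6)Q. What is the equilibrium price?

P* = 94.5

Set the two price expressions equal: 485.5 - Q = 88/3 + (1/6)Q.
2737/6 = (7/6)Q, so Q* = 391.
P* = 485.5 − (1)(391) = 94.5.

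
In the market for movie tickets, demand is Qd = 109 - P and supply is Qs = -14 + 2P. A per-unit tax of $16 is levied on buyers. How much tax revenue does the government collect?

Tax revenue = 2752/3

Pre-tax equilibrium: P* = 41, Q* = 68.
Tax on buyers shifts demand to Qd = 109 − 1(P + 16) = 93 - P.
93 - P = -14 + 2P gives seller price Ps = 107/3; buyers pay Pb = 107/3 + 16 = 155/3.
New quantity: Q = 109 − 1(155/3) = 172/3.
Revenue = 16 × 172/3 = 2752/3.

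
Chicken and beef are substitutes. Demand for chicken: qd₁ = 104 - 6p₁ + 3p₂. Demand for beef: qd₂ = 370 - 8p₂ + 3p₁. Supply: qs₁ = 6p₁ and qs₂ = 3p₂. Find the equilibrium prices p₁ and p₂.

p₁ = 2254/123, p₂ = 1584/41

Market 1: 104 - 6p₁ + 3p₂ = 6p₁ → 12p₁ - 3p₂ = 104.
Market 2: 11p₂ - 3p₁ = 370.
Eliminating p₂: 11×(1) + 3×(2) gives 123p₁ = 2254, so p₁ = 2254/123.
Back-substitute into (2): p₂ = (370 + 3×2254/123) / 11 = 1584/41.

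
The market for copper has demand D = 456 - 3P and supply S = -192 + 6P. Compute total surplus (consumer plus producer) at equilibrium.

Total surplus = 14400

Equilibrium: 456 - 3P = -192 + 6P gives P* = 72, Q* = 240.
Demand choke price: P = 152; supply starts at P = 32.
CS = ½(152 − 72)(240) = 9600; PS = ½(72 − 32)(240) = 4800.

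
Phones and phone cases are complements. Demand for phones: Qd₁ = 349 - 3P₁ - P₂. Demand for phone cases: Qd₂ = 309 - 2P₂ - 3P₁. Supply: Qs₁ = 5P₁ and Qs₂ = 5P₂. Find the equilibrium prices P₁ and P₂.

Market 1: 349 - 3P₁ - P₂ = 5P₁ → 8P₁ + P₂ = 349.
Market 2: 7P₂ + 3P₁ = 309.
Eliminating P₂: 7×(1) − 1×(2) gives 53P₁ = 2134, so P₁ = 2134/53.
Back-substitute into (2): P₂ = (309 − 3×2134/53) / 7 = 1425/53.

P₁ = 2134/53, P₂ = 1425/53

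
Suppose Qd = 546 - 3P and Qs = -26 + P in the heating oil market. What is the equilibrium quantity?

Set Qd = Qs: 546 - 3P = -26 + P.
572 = 4P, so P* = 143.
Q* = 546 − 3(143) = 117.

Q* = 117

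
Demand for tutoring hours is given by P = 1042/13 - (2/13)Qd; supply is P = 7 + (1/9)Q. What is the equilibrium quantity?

Set the two price expressions equal: 1042/13 - (2/13)Q = 7 + (1/9)Q.
951/13 = (31/117)Q, so Q* = 8559/31.
P* = 1042/13 − (2/13)(8559/31) = 1168/31.

Q* = 8559/31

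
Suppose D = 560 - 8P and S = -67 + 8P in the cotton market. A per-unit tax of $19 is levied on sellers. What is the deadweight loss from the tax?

Deadweight loss = 722

Pre-tax equilibrium: P* = 39.1875, Q* = 246.5.
Tax on sellers shifts supply to S = -67 + 8(P − 19) = -219 + 8P.
560 - 8P = -219 + 8P gives buyer price Pb = 48.6875; sellers receive Ps = 48.6875 − 19 = 29.6875.
New quantity: Q = 560 − 8(48.6875) = 170.5.
DWL = ½ × 19 × (246.5 − 170.5) = 722.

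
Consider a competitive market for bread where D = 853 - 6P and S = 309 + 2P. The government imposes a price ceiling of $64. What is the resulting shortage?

Equilibrium price would be P* = 68, so the ceiling at 64 binds.
At P = 64: D = 853 − 6(64) = 469, S = 309 + 2(64) = 437.
Shortage = 469 − 437 = 32.

Shortage = 32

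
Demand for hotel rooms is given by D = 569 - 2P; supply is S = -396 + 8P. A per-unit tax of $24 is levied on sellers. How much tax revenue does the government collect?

Tax revenue = 8102.4

Pre-tax equilibrium: P* = 96.5, Q* = 376.
Tax on sellers shifts supply to S = -396 + 8(P − 24) = -588 + 8P.
569 - 2P = -588 + 8P gives buyer price Pb = 115.7; sellers receive Ps = 115.7 − 24 = 91.7.
New quantity: Q = 569 − 2(115.7) = 337.6.
Revenue = 24 × 337.6 = 8102.4.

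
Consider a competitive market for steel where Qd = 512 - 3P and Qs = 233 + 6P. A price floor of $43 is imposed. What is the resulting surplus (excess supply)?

Equilibrium price would be P* = 31, so the floor at 43 binds.
At P = 43: Qd = 383, Qs = 491.
Surplus = 491 − 383 = 108.

Surplus = 108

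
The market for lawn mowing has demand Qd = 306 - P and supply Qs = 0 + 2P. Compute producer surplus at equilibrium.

Producer surplus = 10404

Equilibrium: 306 - P = 0 + 2P gives P* = 102, Q* = 204.
Supply starts at P = 0 (where Qs = 0).
PS = ½(102 − 0)(204) = 10404.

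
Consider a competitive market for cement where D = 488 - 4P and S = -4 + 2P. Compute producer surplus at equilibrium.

Equilibrium: 488 - 4P = -4 + 2P gives P* = 82, Q* = 160.
Supply starts at P = 2 (where S = 0).
PS = ½(82 − 2)(160) = 6400.

Producer surplus = 6400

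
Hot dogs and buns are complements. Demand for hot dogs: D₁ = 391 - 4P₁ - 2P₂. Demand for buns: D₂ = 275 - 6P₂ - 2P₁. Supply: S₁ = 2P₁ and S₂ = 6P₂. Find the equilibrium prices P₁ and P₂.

P₁ = 2071/34, P₂ = 217/17

Market 1: 391 - 4P₁ - 2P₂ = 2P₁ → 6P₁ + 2P₂ = 391.
Market 2: 12P₂ + 2P₁ = 275.
Eliminating P₂: 12×(1) − 2×(2) gives 68P₁ = 4142, so P₁ = 2071/34.
Back-substitute into (2): P₂ = (275 − 2×2071/34) / 12 = 217/17.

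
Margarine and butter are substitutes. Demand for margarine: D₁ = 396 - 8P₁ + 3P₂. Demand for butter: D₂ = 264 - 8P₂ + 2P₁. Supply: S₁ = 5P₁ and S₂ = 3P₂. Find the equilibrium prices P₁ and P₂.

Market 1: 396 - 8P₁ + 3P₂ = 5P₁ → 13P₁ - 3P₂ = 396.
Market 2: 11P₂ - 2P₁ = 264.
Eliminating P₂: 11×(1) + 3×(2) gives 137P₁ = 5148, so P₁ = 5148/137.
Back-substitute into (2): P₂ = (264 + 2×5148/137) / 11 = 4224/137.

P₁ = 5148/137, P₂ = 4224/137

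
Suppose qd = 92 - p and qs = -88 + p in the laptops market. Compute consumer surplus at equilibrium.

Consumer surplus = 2

Equilibrium: 92 - p = -88 + p gives p* = 90, q* = 2.
Demand choke price (qd = 0): p = 92.
CS = ½(92 − 90)(2) = 2.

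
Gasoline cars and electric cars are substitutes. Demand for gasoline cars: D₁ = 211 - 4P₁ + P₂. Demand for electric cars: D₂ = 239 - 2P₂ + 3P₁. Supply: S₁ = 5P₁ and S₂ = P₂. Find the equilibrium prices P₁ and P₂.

Market 1: 211 - 4P₁ + P₂ = 5P₁ → 9P₁ - P₂ = 211.
Market 2: 3P₂ - 3P₁ = 239.
Eliminating P₂: 3×(1) + 1×(2) gives 24P₁ = 872, so P₁ = 109/3.
Back-substitute into (2): P₂ = (239 + 3×109/3) / 3 = 116.

P₁ = 109/3, P₂ = 116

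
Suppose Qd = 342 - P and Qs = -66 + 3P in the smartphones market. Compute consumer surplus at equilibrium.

Equilibrium: 342 - P = -66 + 3P gives P* = 102, Q* = 240.
Demand choke price (Qd = 0): P = 342.
CS = ½(342 − 102)(240) = 28800.

Consumer surplus = 28800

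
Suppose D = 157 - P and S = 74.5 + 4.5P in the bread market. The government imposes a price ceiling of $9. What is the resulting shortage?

Equilibrium price would be P* = 15, so the ceiling at 9 binds.
At P = 9: D = 157 − 1(9) = 148, S = 74.5 + 4.5(9) = 115.
Shortage = 148 − 115 = 33.

Shortage = 33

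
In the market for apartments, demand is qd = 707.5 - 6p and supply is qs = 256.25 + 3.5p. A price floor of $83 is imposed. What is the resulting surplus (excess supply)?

Surplus = 337.25

Equilibrium price would be p* = 47.5, so the floor at 83 binds.
At p = 83: qd = 209.5, qs = 546.75.
Surplus = 546.75 − 209.5 = 337.25.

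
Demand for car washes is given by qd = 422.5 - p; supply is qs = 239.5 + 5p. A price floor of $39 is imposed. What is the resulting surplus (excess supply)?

Equilibrium price would be p* = 30.5, so the floor at 39 binds.
At p = 39: qd = 383.5, qs = 434.5.
Surplus = 434.5 − 383.5 = 51.

Surplus = 51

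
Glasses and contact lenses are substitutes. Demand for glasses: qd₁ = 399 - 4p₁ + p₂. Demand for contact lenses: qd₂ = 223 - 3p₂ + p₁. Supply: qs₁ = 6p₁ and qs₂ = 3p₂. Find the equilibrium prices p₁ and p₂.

Market 1: 399 - 4p₁ + p₂ = 6p₁ → 10p₁ - p₂ = 399.
Market 2: 6p₂ - p₁ = 223.
Eliminating p₂: 6×(1) + 1×(2) gives 59p₁ = 2617, so p₁ = 2617/59.
Back-substitute into (2): p₂ = (223 + 1×2617/59) / 6 = 2629/59.

p₁ = 2617/59, p₂ = 2629/59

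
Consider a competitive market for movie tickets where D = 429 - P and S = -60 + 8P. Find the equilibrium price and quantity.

Set D = S: 429 - P = -60 + 8P.
489 = 9P, so P* = 163/3.
Q* = 429 − 1(163/3) = 1124/3.

P* = 163/3, Q* = 1124/3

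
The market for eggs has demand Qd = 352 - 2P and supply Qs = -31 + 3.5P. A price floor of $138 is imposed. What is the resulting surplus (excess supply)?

Equilibrium price would be P* = 766/11, so the floor at 138 binds.
At P = 138: Qd = 76, Qs = 452.
Surplus = 452 − 76 = 376.

Surplus = 376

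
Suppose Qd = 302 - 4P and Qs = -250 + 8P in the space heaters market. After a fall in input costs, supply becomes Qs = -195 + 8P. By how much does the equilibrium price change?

Original equilibrium: P* = 46, Q* = 118.
New equilibrium: 302 - 4P = -195 + 8P, so 497 = 12P and P' = 497/12; Q' = 302 − 4(497/12) = 409/3.
Change in price: 497/12 − 46 = -55/12.

ΔP = -55/12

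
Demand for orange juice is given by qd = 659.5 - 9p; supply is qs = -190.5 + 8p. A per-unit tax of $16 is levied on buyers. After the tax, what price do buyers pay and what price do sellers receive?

Pre-tax equilibrium: p* = 50, q* = 209.5.
Tax on buyers shifts demand to qd = 659.5 − 9(p + 16) = 515.5 - 9p.
515.5 - 9p = -190.5 + 8p gives seller price ps = 706/17; buyers pay pb = 706/17 + 16 = 978/17.
New quantity: q = 659.5 − 9(978/17) = 4819/34.

Buyers pay 978/17, sellers receive 706/17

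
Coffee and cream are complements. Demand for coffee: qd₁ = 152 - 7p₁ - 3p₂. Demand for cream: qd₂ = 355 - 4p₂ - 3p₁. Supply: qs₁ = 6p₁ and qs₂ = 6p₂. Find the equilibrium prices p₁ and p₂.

p₁ = 455/121, p₂ = 4159/121

Market 1: 152 - 7p₁ - 3p₂ = 6p₁ → 13p₁ + 3p₂ = 152.
Market 2: 10p₂ + 3p₁ = 355.
Eliminating p₂: 10×(1) − 3×(2) gives 121p₁ = 455, so p₁ = 455/121.
Back-substitute into (2): p₂ = (355 − 3×455/121) / 10 = 4159/121.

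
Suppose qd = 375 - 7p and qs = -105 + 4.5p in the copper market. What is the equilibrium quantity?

Set qd = qs: 375 - 7p = -105 + 4.5p.
480 = 11.5p, so p* = 960/23.
q* = 375 − 7(960/23) = 1905/23.

q* = 1905/23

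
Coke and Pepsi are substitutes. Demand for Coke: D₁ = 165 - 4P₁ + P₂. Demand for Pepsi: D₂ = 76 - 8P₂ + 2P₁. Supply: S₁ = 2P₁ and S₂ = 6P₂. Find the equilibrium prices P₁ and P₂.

P₁ = 1193/41, P₂ = 393/41

Market 1: 165 - 4P₁ + P₂ = 2P₁ → 6P₁ - P₂ = 165.
Market 2: 14P₂ - 2P₁ = 76.
Eliminating P₂: 14×(1) + 1×(2) gives 82P₁ = 2386, so P₁ = 1193/41.
Back-substitute into (2): P₂ = (76 + 2×1193/41) / 14 = 393/41.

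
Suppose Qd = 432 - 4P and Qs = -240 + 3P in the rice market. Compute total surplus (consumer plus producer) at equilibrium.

Total surplus = 672

Equilibrium: 432 - 4P = -240 + 3P gives P* = 96, Q* = 48.
Demand choke price: P = 108; supply starts at P = 80.
CS = ½(108 − 96)(48) = 288; PS = ½(96 − 80)(48) = 384.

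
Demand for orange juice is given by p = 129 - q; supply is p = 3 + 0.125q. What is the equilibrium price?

Set the two price expressions equal: 129 - q = 3 + 0.125q.
126 = 1.125q, so q* = 112.
p* = 129 − (1)(112) = 17.

p* = 17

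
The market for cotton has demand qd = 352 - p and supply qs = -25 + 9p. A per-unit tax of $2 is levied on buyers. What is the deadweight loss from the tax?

Deadweight loss = 1.8

Pre-tax equilibrium: p* = 37.7, q* = 314.3.
Tax on buyers shifts demand to qd = 352 − 1(p + 2) = 350 - p.
350 - p = -25 + 9p gives seller price ps = 37.5; buyers pay pb = 37.5 + 2 = 39.5.
New quantity: q = 352 − 1(39.5) = 312.5.
DWL = ½ × 2 × (314.3 − 312.5) = 1.8.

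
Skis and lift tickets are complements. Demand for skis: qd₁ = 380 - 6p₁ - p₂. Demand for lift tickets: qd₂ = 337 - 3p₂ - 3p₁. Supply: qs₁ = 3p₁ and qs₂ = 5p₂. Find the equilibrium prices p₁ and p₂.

Market 1: 380 - 6p₁ - p₂ = 3p₁ → 9p₁ + p₂ = 380.
Market 2: 8p₂ + 3p₁ = 337.
Eliminating p₂: 8×(1) − 1×(2) gives 69p₁ = 2703, so p₁ = 901/23.
Back-substitute into (2): p₂ = (337 − 3×901/23) / 8 = 631/23.

p₁ = 901/23, p₂ = 631/23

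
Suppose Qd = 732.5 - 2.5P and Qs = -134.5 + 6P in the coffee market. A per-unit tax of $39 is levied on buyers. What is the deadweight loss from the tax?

Pre-tax equilibrium: P* = 102, Q* = 477.5.
Tax on buyers shifts demand to Qd = 732.5 − 2.5(P + 39) = 635 - 2.5P.
635 - 2.5P = -134.5 + 6P gives seller price Ps = 1539/17; buyers pay Pb = 1539/17 + 39 = 2202/17.
New quantity: Q = 732.5 − 2.5(2202/17) = 13895/34.
DWL = ½ × 39 × (477.5 − 13895/34) = 22815/17.

Deadweight loss = 22815/17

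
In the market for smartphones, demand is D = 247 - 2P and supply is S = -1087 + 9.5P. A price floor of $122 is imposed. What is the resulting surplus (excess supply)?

Equilibrium price would be P* = 116, so the floor at 122 binds.
At P = 122: D = 3, S = 72.
Surplus = 72 − 3 = 69.

Surplus = 69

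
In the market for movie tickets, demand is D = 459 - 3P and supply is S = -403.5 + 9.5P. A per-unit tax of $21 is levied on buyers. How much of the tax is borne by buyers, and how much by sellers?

Pre-tax equilibrium: P* = 69, Q* = 252.
Tax on buyers shifts demand to D = 459 − 3(P + 21) = 396 - 3P.
396 - 3P = -403.5 + 9.5P gives seller price Ps = 63.96; buyers pay Pb = 63.96 + 21 = 84.96.
New quantity: Q = 459 − 3(84.96) = 204.12.
Buyer burden = 84.96 − 69 = 15.96; seller burden = 69 − 63.96 = 5.04.

Buyers bear $15.96, sellers bear $5.04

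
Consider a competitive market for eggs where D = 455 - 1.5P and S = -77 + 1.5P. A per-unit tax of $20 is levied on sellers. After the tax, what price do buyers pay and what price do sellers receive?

Pre-tax equilibrium: P* = 532/3, Q* = 189.
Tax on sellers shifts supply to S = -77 + 1.5(P − 20) = -107 + 1.5P.
455 - 1.5P = -107 + 1.5P gives buyer price Pb = 562/3; sellers receive Ps = 562/3 − 20 = 502/3.
New quantity: Q = 455 − 1.5(562/3) = 174.

Buyers pay 562/3, sellers receive 502/3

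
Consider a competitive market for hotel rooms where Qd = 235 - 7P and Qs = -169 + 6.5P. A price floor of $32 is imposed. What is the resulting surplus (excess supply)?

Equilibrium price would be P* = 808/27, so the floor at 32 binds.
At P = 32: Qd = 11, Qs = 39.
Surplus = 39 − 11 = 28.

Surplus = 28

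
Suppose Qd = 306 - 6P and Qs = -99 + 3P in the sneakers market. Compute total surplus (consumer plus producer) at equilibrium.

Total surplus = 324

Equilibrium: 306 - 6P = -99 + 3P gives P* = 45, Q* = 36.
Demand choke price: P = 51; supply starts at P = 33.
CS = ½(51 − 45)(36) = 108; PS = ½(45 − 33)(36) = 216.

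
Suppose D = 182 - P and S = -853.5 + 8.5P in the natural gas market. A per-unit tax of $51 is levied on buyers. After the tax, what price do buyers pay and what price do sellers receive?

Pre-tax equilibrium: P* = 109, Q* = 73.
Tax on buyers shifts demand to D = 182 − 1(P + 51) = 131 - P.
131 - P = -853.5 + 8.5P gives seller price Ps = 1969/19; buyers pay Pb = 1969/19 + 51 = 2938/19.
New quantity: Q = 182 − 1(2938/19) = 520/19.

Buyers pay 2938/19, sellers receive 1969/19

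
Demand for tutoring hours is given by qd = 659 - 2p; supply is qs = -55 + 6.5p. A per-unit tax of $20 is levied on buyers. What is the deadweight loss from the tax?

Pre-tax equilibrium: p* = 84, q* = 491.
Tax on buyers shifts demand to qd = 659 − 2(p + 20) = 619 - 2p.
619 - 2p = -55 + 6.5p gives seller price ps = 1348/17; buyers pay pb = 1348/17 + 20 = 1688/17.
New quantity: q = 659 − 2(1688/17) = 7827/17.
DWL = ½ × 20 × (491 − 7827/17) = 5200/17.

Deadweight loss = 5200/17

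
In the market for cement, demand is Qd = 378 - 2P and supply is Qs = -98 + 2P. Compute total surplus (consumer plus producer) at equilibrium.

Total surplus = 9800

Equilibrium: 378 - 2P = -98 + 2P gives P* = 119, Q* = 140.
Demand choke price: P = 189; supply starts at P = 49.
CS = ½(189 − 119)(140) = 4900; PS = ½(119 − 49)(140) = 4900.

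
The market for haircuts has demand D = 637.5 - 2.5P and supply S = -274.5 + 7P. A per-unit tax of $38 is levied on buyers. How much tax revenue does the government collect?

Tax revenue = 12445

Pre-tax equilibrium: P* = 96, Q* = 397.5.
Tax on buyers shifts demand to D = 637.5 − 2.5(P + 38) = 542.5 - 2.5P.
542.5 - 2.5P = -274.5 + 7P gives seller price Ps = 86; buyers pay Pb = 86 + 38 = 124.
New quantity: Q = 637.5 − 2.5(124) = 327.5.
Revenue = 38 × 327.5 = 12445.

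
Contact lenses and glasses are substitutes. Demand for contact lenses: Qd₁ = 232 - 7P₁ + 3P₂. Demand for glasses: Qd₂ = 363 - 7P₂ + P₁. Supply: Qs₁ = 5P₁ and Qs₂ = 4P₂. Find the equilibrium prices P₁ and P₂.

P₁ = 3641/129, P₂ = 4588/129

Market 1: 232 - 7P₁ + 3P₂ = 5P₁ → 12P₁ - 3P₂ = 232.
Market 2: 11P₂ - P₁ = 363.
Eliminating P₂: 11×(1) + 3×(2) gives 129P₁ = 3641, so P₁ = 3641/129.
Back-substitute into (2): P₂ = (363 + 1×3641/129) / 11 = 4588/129.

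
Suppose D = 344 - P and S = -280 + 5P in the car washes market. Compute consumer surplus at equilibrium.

Equilibrium: 344 - P = -280 + 5P gives P* = 104, Q* = 240.
Demand choke price (D = 0): P = 344.
CS = ½(344 − 104)(240) = 28800.

Consumer surplus = 28800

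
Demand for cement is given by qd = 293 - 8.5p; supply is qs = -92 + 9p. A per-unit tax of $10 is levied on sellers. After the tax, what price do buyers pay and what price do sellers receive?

Buyers pay 190/7, sellers receive 120/7

Pre-tax equilibrium: p* = 22, q* = 106.
Tax on sellers shifts supply to qs = -92 + 9(p − 10) = -182 + 9p.
293 - 8.5p = -182 + 9p gives buyer price pb = 190/7; sellers receive ps = 190/7 − 10 = 120/7.
New quantity: q = 293 − 8.5(190/7) = 436/7.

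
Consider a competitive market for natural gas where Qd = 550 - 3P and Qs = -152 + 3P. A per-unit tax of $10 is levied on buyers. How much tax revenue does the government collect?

Tax revenue = 1840

Pre-tax equilibrium: P* = 117, Q* = 199.
Tax on buyers shifts demand to Qd = 550 − 3(P + 10) = 520 - 3P.
520 - 3P = -152 + 3P gives seller price Ps = 112; buyers pay Pb = 112 + 10 = 122.
New quantity: Q = 550 − 3(122) = 184.
Revenue = 10 × 184 = 1840.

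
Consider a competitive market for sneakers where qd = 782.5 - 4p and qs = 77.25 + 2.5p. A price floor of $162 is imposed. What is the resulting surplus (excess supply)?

Surplus = 347.75

Equilibrium price would be p* = 108.5, so the floor at 162 binds.
At p = 162: qd = 134.5, qs = 482.25.
Surplus = 482.25 − 134.5 = 347.75.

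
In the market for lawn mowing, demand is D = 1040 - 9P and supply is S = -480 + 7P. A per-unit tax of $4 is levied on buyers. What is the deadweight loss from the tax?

Deadweight loss = 31.5

Pre-tax equilibrium: P* = 95, Q* = 185.
Tax on buyers shifts demand to D = 1040 − 9(P + 4) = 1004 - 9P.
1004 - 9P = -480 + 7P gives seller price Ps = 92.75; buyers pay Pb = 92.75 + 4 = 96.75.
New quantity: Q = 1040 − 9(96.75) = 169.25.
DWL = ½ × 4 × (185 − 169.25) = 31.5.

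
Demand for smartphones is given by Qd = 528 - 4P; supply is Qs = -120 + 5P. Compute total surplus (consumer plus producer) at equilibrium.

Equilibrium: 528 - 4P = -120 + 5P gives P* = 72, Q* = 240.
Demand choke price: P = 132; supply starts at P = 24.
CS = ½(132 − 72)(240) = 7200; PS = ½(72 − 24)(240) = 5760.

Total surplus = 12960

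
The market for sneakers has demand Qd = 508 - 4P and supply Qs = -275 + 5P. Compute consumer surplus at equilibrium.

Consumer surplus = 3200

Equilibrium: 508 - 4P = -275 + 5P gives P* = 87, Q* = 160.
Demand choke price (Qd = 0): P = 127.
CS = ½(127 − 87)(160) = 3200.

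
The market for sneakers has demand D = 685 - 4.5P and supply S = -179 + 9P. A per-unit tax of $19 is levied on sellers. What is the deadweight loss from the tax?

Pre-tax equilibrium: P* = 64, Q* = 397.
Tax on sellers shifts supply to S = -179 + 9(P − 19) = -350 + 9P.
685 - 4.5P = -350 + 9P gives buyer price Pb = 230/3; sellers receive Ps = 230/3 − 19 = 173/3.
New quantity: Q = 685 − 4.5(230/3) = 340.
DWL = ½ × 19 × (397 − 340) = 541.5.

Deadweight loss = 541.5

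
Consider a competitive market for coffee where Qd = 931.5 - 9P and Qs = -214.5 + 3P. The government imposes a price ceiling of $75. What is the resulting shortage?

Equilibrium price would be P* = 95.5, so the ceiling at 75 binds.
At P = 75: Qd = 931.5 − 9(75) = 256.5, Qs = -214.5 + 3(75) = 10.5.
Shortage = 256.5 − 10.5 = 246.

Shortage = 246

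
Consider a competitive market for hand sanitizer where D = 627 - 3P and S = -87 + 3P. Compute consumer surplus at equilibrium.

Equilibrium: 627 - 3P = -87 + 3P gives P* = 119, Q* = 270.
Demand choke price (D = 0): P = 209.
CS = ½(209 − 119)(270) = 12150.

Consumer surplus = 12150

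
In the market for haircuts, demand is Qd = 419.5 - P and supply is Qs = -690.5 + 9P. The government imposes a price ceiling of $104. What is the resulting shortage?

Equilibrium price would be P* = 111, so the ceiling at 104 binds.
At P = 104: Qd = 419.5 − 1(104) = 315.5, Qs = -690.5 + 9(104) = 245.5.
Shortage = 315.5 − 245.5 = 70.

Shortage = 70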